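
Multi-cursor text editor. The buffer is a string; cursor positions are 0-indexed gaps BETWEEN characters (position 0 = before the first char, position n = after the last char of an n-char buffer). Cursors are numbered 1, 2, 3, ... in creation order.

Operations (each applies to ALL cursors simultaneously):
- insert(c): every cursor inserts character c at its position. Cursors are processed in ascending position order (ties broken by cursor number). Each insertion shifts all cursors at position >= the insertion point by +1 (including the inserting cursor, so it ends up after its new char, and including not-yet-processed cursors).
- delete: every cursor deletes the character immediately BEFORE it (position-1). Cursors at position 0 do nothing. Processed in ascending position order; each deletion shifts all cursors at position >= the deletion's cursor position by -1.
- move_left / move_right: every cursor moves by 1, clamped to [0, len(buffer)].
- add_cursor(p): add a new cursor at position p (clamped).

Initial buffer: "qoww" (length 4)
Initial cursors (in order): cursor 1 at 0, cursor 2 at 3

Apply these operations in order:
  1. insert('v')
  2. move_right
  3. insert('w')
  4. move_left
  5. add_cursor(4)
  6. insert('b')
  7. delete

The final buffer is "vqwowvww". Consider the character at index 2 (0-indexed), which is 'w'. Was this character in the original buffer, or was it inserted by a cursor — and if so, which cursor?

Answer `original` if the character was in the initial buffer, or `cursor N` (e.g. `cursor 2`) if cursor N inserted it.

After op 1 (insert('v')): buffer="vqowvw" (len 6), cursors c1@1 c2@5, authorship 1...2.
After op 2 (move_right): buffer="vqowvw" (len 6), cursors c1@2 c2@6, authorship 1...2.
After op 3 (insert('w')): buffer="vqwowvww" (len 8), cursors c1@3 c2@8, authorship 1.1..2.2
After op 4 (move_left): buffer="vqwowvww" (len 8), cursors c1@2 c2@7, authorship 1.1..2.2
After op 5 (add_cursor(4)): buffer="vqwowvww" (len 8), cursors c1@2 c3@4 c2@7, authorship 1.1..2.2
After op 6 (insert('b')): buffer="vqbwobwvwbw" (len 11), cursors c1@3 c3@6 c2@10, authorship 1.11.3.2.22
After op 7 (delete): buffer="vqwowvww" (len 8), cursors c1@2 c3@4 c2@7, authorship 1.1..2.2
Authorship (.=original, N=cursor N): 1 . 1 . . 2 . 2
Index 2: author = 1

Answer: cursor 1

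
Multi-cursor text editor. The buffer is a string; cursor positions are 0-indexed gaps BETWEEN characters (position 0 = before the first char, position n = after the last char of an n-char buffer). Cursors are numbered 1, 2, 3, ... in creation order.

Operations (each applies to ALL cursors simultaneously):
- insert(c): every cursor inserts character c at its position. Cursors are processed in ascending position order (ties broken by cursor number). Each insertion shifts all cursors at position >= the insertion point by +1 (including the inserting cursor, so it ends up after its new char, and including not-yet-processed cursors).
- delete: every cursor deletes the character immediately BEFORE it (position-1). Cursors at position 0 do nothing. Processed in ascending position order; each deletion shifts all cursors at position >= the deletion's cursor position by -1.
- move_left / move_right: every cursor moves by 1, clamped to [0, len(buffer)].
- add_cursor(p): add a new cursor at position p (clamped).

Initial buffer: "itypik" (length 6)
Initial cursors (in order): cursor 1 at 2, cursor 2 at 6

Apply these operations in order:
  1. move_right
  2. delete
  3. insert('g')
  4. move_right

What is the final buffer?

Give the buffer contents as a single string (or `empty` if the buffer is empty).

Answer: itgpig

Derivation:
After op 1 (move_right): buffer="itypik" (len 6), cursors c1@3 c2@6, authorship ......
After op 2 (delete): buffer="itpi" (len 4), cursors c1@2 c2@4, authorship ....
After op 3 (insert('g')): buffer="itgpig" (len 6), cursors c1@3 c2@6, authorship ..1..2
After op 4 (move_right): buffer="itgpig" (len 6), cursors c1@4 c2@6, authorship ..1..2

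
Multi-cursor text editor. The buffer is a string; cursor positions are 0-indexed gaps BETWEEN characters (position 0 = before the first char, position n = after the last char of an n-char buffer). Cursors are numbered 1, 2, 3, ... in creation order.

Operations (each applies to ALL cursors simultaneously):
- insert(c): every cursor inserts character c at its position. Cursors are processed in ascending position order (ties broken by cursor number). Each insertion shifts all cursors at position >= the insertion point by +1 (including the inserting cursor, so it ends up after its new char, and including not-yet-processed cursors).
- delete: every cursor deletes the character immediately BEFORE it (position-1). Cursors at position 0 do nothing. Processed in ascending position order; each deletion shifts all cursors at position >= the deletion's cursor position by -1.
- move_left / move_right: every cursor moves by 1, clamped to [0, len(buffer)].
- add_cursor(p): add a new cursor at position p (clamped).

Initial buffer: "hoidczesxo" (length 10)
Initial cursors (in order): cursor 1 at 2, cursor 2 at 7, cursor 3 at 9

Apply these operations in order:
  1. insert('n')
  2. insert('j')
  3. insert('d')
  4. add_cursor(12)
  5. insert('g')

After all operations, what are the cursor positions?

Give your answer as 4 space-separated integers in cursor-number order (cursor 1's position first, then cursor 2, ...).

After op 1 (insert('n')): buffer="honidczensxno" (len 13), cursors c1@3 c2@9 c3@12, authorship ..1.....2..3.
After op 2 (insert('j')): buffer="honjidczenjsxnjo" (len 16), cursors c1@4 c2@11 c3@15, authorship ..11.....22..33.
After op 3 (insert('d')): buffer="honjdidczenjdsxnjdo" (len 19), cursors c1@5 c2@13 c3@18, authorship ..111.....222..333.
After op 4 (add_cursor(12)): buffer="honjdidczenjdsxnjdo" (len 19), cursors c1@5 c4@12 c2@13 c3@18, authorship ..111.....222..333.
After op 5 (insert('g')): buffer="honjdgidczenjgdgsxnjdgo" (len 23), cursors c1@6 c4@14 c2@16 c3@22, authorship ..1111.....22422..3333.

Answer: 6 16 22 14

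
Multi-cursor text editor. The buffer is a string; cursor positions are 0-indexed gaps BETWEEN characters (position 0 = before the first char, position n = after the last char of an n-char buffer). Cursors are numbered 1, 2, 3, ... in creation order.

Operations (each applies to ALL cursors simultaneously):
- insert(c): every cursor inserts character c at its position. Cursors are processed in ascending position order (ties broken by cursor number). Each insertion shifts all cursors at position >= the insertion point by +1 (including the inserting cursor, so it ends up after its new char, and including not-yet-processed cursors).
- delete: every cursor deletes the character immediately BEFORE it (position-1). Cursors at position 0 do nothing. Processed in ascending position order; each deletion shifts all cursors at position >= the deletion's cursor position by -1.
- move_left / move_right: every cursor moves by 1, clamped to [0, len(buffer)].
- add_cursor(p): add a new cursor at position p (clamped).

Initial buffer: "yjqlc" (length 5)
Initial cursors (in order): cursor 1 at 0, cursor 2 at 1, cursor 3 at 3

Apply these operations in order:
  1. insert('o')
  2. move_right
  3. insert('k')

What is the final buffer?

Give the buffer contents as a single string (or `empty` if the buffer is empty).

Answer: oykojkqolkc

Derivation:
After op 1 (insert('o')): buffer="oyojqolc" (len 8), cursors c1@1 c2@3 c3@6, authorship 1.2..3..
After op 2 (move_right): buffer="oyojqolc" (len 8), cursors c1@2 c2@4 c3@7, authorship 1.2..3..
After op 3 (insert('k')): buffer="oykojkqolkc" (len 11), cursors c1@3 c2@6 c3@10, authorship 1.12.2.3.3.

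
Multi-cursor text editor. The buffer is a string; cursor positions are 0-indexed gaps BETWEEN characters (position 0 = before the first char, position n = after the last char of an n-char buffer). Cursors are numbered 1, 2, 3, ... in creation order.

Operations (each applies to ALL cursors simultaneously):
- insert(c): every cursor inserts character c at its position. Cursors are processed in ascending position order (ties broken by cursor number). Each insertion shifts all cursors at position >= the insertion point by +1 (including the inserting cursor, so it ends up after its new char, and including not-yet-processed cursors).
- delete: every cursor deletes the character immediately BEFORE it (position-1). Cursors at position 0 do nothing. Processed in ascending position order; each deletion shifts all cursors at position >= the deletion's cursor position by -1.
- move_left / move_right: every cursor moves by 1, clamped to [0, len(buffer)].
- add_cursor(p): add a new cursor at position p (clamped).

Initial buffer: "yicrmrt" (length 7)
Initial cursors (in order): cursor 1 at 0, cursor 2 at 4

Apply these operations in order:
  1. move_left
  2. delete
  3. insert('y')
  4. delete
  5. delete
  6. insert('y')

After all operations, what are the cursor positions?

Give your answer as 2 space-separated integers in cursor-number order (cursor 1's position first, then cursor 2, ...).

After op 1 (move_left): buffer="yicrmrt" (len 7), cursors c1@0 c2@3, authorship .......
After op 2 (delete): buffer="yirmrt" (len 6), cursors c1@0 c2@2, authorship ......
After op 3 (insert('y')): buffer="yyiyrmrt" (len 8), cursors c1@1 c2@4, authorship 1..2....
After op 4 (delete): buffer="yirmrt" (len 6), cursors c1@0 c2@2, authorship ......
After op 5 (delete): buffer="yrmrt" (len 5), cursors c1@0 c2@1, authorship .....
After op 6 (insert('y')): buffer="yyyrmrt" (len 7), cursors c1@1 c2@3, authorship 1.2....

Answer: 1 3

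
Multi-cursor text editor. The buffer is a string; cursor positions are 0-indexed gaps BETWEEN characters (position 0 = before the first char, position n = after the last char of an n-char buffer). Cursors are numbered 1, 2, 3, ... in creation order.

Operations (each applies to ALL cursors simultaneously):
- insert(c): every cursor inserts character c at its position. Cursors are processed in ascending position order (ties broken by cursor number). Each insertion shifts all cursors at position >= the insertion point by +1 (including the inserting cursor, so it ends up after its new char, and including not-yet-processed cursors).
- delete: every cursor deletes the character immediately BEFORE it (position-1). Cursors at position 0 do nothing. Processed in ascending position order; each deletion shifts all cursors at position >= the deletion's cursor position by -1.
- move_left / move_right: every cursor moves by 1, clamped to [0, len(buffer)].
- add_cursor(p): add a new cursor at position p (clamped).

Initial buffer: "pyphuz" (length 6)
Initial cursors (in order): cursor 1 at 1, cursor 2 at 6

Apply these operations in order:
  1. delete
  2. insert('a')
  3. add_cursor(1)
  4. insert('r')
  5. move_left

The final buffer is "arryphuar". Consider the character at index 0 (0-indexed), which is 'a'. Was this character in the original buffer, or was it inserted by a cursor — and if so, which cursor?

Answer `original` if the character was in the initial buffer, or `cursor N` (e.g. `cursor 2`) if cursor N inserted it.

After op 1 (delete): buffer="yphu" (len 4), cursors c1@0 c2@4, authorship ....
After op 2 (insert('a')): buffer="ayphua" (len 6), cursors c1@1 c2@6, authorship 1....2
After op 3 (add_cursor(1)): buffer="ayphua" (len 6), cursors c1@1 c3@1 c2@6, authorship 1....2
After op 4 (insert('r')): buffer="arryphuar" (len 9), cursors c1@3 c3@3 c2@9, authorship 113....22
After op 5 (move_left): buffer="arryphuar" (len 9), cursors c1@2 c3@2 c2@8, authorship 113....22
Authorship (.=original, N=cursor N): 1 1 3 . . . . 2 2
Index 0: author = 1

Answer: cursor 1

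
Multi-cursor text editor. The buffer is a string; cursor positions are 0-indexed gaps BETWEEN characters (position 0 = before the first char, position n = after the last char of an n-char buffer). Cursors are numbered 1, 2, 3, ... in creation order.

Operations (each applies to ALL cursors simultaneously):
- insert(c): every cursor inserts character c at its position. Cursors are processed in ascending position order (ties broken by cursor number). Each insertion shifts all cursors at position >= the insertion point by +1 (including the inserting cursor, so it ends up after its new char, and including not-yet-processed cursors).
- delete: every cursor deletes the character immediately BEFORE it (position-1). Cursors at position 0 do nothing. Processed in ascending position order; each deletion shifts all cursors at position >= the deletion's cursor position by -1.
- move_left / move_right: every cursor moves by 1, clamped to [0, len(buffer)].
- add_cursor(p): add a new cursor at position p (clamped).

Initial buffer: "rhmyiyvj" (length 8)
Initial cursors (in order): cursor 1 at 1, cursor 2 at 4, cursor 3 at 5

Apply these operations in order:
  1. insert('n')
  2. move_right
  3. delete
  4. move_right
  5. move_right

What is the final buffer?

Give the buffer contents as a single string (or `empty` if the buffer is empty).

After op 1 (insert('n')): buffer="rnhmyninyvj" (len 11), cursors c1@2 c2@6 c3@8, authorship .1...2.3...
After op 2 (move_right): buffer="rnhmyninyvj" (len 11), cursors c1@3 c2@7 c3@9, authorship .1...2.3...
After op 3 (delete): buffer="rnmynnvj" (len 8), cursors c1@2 c2@5 c3@6, authorship .1..23..
After op 4 (move_right): buffer="rnmynnvj" (len 8), cursors c1@3 c2@6 c3@7, authorship .1..23..
After op 5 (move_right): buffer="rnmynnvj" (len 8), cursors c1@4 c2@7 c3@8, authorship .1..23..

Answer: rnmynnvj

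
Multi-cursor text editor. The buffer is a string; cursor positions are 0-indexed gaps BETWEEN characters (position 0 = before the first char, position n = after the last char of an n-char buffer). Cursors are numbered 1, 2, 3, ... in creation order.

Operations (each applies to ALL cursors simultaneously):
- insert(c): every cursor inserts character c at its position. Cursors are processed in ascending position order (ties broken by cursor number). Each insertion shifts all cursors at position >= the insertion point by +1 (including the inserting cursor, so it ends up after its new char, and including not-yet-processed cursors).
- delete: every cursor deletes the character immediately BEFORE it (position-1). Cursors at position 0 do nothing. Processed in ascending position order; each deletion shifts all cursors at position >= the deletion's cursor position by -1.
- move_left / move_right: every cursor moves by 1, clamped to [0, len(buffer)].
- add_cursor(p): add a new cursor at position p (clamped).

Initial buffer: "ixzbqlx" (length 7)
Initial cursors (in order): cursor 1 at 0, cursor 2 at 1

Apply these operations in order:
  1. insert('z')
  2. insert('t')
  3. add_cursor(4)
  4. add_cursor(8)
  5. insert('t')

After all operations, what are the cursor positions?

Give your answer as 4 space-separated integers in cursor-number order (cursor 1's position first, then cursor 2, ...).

After op 1 (insert('z')): buffer="zizxzbqlx" (len 9), cursors c1@1 c2@3, authorship 1.2......
After op 2 (insert('t')): buffer="ztiztxzbqlx" (len 11), cursors c1@2 c2@5, authorship 11.22......
After op 3 (add_cursor(4)): buffer="ztiztxzbqlx" (len 11), cursors c1@2 c3@4 c2@5, authorship 11.22......
After op 4 (add_cursor(8)): buffer="ztiztxzbqlx" (len 11), cursors c1@2 c3@4 c2@5 c4@8, authorship 11.22......
After op 5 (insert('t')): buffer="zttiztttxzbtqlx" (len 15), cursors c1@3 c3@6 c2@8 c4@12, authorship 111.2322...4...

Answer: 3 8 6 12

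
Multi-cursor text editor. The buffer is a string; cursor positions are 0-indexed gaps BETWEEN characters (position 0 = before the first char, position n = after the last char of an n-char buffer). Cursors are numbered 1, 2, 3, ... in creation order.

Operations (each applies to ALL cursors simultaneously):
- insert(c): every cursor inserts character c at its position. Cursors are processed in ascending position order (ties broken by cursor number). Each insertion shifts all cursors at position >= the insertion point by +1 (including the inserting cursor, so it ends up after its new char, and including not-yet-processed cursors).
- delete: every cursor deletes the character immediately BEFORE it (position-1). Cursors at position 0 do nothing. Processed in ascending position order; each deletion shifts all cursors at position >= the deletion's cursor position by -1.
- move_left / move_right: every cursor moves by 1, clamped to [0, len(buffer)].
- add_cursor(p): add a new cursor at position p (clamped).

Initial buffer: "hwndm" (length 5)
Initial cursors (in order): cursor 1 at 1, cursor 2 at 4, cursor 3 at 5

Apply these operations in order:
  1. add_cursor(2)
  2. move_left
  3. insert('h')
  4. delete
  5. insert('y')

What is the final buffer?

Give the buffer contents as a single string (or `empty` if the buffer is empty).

Answer: yhywnydym

Derivation:
After op 1 (add_cursor(2)): buffer="hwndm" (len 5), cursors c1@1 c4@2 c2@4 c3@5, authorship .....
After op 2 (move_left): buffer="hwndm" (len 5), cursors c1@0 c4@1 c2@3 c3@4, authorship .....
After op 3 (insert('h')): buffer="hhhwnhdhm" (len 9), cursors c1@1 c4@3 c2@6 c3@8, authorship 1.4..2.3.
After op 4 (delete): buffer="hwndm" (len 5), cursors c1@0 c4@1 c2@3 c3@4, authorship .....
After op 5 (insert('y')): buffer="yhywnydym" (len 9), cursors c1@1 c4@3 c2@6 c3@8, authorship 1.4..2.3.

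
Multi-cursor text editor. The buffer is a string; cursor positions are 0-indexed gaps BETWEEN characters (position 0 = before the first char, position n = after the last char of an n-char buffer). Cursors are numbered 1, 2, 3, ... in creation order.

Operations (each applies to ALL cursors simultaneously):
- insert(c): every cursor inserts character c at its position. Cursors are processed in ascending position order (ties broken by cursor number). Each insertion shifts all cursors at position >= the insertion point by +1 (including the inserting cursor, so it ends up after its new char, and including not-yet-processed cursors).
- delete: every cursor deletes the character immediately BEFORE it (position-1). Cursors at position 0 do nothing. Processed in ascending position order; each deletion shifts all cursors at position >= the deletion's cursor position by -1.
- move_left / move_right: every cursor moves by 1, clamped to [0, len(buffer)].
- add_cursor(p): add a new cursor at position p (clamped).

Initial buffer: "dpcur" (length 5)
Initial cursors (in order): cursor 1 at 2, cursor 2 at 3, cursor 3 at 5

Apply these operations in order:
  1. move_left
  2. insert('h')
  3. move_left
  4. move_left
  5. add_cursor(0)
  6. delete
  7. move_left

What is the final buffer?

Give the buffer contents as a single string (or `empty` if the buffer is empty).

After op 1 (move_left): buffer="dpcur" (len 5), cursors c1@1 c2@2 c3@4, authorship .....
After op 2 (insert('h')): buffer="dhphcuhr" (len 8), cursors c1@2 c2@4 c3@7, authorship .1.2..3.
After op 3 (move_left): buffer="dhphcuhr" (len 8), cursors c1@1 c2@3 c3@6, authorship .1.2..3.
After op 4 (move_left): buffer="dhphcuhr" (len 8), cursors c1@0 c2@2 c3@5, authorship .1.2..3.
After op 5 (add_cursor(0)): buffer="dhphcuhr" (len 8), cursors c1@0 c4@0 c2@2 c3@5, authorship .1.2..3.
After op 6 (delete): buffer="dphuhr" (len 6), cursors c1@0 c4@0 c2@1 c3@3, authorship ..2.3.
After op 7 (move_left): buffer="dphuhr" (len 6), cursors c1@0 c2@0 c4@0 c3@2, authorship ..2.3.

Answer: dphuhr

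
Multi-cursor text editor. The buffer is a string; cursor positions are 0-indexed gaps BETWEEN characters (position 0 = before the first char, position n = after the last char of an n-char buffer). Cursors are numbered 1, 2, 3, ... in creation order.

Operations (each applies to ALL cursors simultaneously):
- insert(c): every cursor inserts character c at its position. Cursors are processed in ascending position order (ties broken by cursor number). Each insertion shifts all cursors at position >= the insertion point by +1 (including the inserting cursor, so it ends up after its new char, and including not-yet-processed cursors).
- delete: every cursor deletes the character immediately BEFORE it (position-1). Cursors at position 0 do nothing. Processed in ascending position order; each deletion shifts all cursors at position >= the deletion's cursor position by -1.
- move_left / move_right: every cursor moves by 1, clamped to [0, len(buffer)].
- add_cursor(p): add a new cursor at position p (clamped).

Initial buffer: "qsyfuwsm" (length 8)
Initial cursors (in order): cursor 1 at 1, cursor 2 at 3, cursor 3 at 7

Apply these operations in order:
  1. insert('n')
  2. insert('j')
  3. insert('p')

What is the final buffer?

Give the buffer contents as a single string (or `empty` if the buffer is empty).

After op 1 (insert('n')): buffer="qnsynfuwsnm" (len 11), cursors c1@2 c2@5 c3@10, authorship .1..2....3.
After op 2 (insert('j')): buffer="qnjsynjfuwsnjm" (len 14), cursors c1@3 c2@7 c3@13, authorship .11..22....33.
After op 3 (insert('p')): buffer="qnjpsynjpfuwsnjpm" (len 17), cursors c1@4 c2@9 c3@16, authorship .111..222....333.

Answer: qnjpsynjpfuwsnjpm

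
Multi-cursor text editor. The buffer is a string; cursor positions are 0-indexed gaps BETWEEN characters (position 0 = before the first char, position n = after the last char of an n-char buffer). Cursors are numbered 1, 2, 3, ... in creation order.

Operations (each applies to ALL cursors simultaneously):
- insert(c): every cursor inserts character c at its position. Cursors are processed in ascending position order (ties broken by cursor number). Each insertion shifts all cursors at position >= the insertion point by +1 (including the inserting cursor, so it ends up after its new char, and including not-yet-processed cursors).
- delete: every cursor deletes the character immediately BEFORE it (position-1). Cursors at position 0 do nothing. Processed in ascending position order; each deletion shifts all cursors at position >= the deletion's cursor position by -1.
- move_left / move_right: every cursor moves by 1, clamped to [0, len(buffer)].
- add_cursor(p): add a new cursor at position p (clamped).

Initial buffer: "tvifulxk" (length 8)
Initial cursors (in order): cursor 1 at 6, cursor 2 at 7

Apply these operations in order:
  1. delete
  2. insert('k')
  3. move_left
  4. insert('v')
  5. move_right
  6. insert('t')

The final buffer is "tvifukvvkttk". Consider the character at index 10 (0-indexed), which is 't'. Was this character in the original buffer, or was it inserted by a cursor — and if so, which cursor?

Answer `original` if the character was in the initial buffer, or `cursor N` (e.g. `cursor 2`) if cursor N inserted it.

After op 1 (delete): buffer="tvifuk" (len 6), cursors c1@5 c2@5, authorship ......
After op 2 (insert('k')): buffer="tvifukkk" (len 8), cursors c1@7 c2@7, authorship .....12.
After op 3 (move_left): buffer="tvifukkk" (len 8), cursors c1@6 c2@6, authorship .....12.
After op 4 (insert('v')): buffer="tvifukvvkk" (len 10), cursors c1@8 c2@8, authorship .....1122.
After op 5 (move_right): buffer="tvifukvvkk" (len 10), cursors c1@9 c2@9, authorship .....1122.
After op 6 (insert('t')): buffer="tvifukvvkttk" (len 12), cursors c1@11 c2@11, authorship .....112212.
Authorship (.=original, N=cursor N): . . . . . 1 1 2 2 1 2 .
Index 10: author = 2

Answer: cursor 2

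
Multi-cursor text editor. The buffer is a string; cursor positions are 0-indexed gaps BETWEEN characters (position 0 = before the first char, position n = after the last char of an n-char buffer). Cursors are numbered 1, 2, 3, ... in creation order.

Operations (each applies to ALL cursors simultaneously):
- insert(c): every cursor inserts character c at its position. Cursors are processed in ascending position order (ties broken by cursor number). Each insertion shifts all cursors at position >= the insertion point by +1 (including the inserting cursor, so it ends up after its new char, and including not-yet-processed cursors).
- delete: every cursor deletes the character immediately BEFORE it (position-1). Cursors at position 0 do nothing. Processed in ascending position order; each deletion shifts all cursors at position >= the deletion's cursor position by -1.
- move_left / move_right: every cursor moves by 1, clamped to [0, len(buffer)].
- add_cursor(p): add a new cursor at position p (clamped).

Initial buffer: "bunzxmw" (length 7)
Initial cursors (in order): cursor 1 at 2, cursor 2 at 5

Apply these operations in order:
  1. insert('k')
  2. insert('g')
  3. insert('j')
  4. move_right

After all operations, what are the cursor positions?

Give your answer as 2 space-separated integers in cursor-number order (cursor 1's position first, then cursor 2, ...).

After op 1 (insert('k')): buffer="buknzxkmw" (len 9), cursors c1@3 c2@7, authorship ..1...2..
After op 2 (insert('g')): buffer="bukgnzxkgmw" (len 11), cursors c1@4 c2@9, authorship ..11...22..
After op 3 (insert('j')): buffer="bukgjnzxkgjmw" (len 13), cursors c1@5 c2@11, authorship ..111...222..
After op 4 (move_right): buffer="bukgjnzxkgjmw" (len 13), cursors c1@6 c2@12, authorship ..111...222..

Answer: 6 12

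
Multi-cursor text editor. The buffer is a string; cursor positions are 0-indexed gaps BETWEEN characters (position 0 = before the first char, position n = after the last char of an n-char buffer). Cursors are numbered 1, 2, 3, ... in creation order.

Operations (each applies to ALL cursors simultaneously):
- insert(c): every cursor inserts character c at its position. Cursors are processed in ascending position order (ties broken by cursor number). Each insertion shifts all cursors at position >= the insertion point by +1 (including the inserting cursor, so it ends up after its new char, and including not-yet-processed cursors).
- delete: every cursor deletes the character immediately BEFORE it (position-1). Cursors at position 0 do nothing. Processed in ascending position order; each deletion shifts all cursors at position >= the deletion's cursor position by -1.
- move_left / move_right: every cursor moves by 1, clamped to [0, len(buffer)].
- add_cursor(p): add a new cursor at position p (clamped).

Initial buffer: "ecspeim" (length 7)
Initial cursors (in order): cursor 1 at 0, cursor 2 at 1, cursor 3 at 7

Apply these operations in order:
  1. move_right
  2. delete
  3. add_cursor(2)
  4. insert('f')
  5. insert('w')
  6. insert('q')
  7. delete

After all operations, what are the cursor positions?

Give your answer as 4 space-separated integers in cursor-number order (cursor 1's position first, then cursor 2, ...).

Answer: 4 4 12 8

Derivation:
After op 1 (move_right): buffer="ecspeim" (len 7), cursors c1@1 c2@2 c3@7, authorship .......
After op 2 (delete): buffer="spei" (len 4), cursors c1@0 c2@0 c3@4, authorship ....
After op 3 (add_cursor(2)): buffer="spei" (len 4), cursors c1@0 c2@0 c4@2 c3@4, authorship ....
After op 4 (insert('f')): buffer="ffspfeif" (len 8), cursors c1@2 c2@2 c4@5 c3@8, authorship 12..4..3
After op 5 (insert('w')): buffer="ffwwspfweifw" (len 12), cursors c1@4 c2@4 c4@8 c3@12, authorship 1212..44..33
After op 6 (insert('q')): buffer="ffwwqqspfwqeifwq" (len 16), cursors c1@6 c2@6 c4@11 c3@16, authorship 121212..444..333
After op 7 (delete): buffer="ffwwspfweifw" (len 12), cursors c1@4 c2@4 c4@8 c3@12, authorship 1212..44..33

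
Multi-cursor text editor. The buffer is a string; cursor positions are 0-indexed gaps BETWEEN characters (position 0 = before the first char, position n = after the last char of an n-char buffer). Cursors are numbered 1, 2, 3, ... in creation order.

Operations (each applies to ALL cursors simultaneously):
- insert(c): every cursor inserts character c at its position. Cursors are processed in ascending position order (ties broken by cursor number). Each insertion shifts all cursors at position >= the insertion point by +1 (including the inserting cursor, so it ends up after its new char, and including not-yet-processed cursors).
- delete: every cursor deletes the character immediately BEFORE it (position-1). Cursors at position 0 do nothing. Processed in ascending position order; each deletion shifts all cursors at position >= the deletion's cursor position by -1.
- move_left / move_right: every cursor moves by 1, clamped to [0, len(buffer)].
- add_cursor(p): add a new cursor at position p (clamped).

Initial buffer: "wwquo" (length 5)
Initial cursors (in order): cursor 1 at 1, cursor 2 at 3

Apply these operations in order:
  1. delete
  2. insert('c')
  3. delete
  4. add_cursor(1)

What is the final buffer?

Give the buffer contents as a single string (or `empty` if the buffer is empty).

Answer: wuo

Derivation:
After op 1 (delete): buffer="wuo" (len 3), cursors c1@0 c2@1, authorship ...
After op 2 (insert('c')): buffer="cwcuo" (len 5), cursors c1@1 c2@3, authorship 1.2..
After op 3 (delete): buffer="wuo" (len 3), cursors c1@0 c2@1, authorship ...
After op 4 (add_cursor(1)): buffer="wuo" (len 3), cursors c1@0 c2@1 c3@1, authorship ...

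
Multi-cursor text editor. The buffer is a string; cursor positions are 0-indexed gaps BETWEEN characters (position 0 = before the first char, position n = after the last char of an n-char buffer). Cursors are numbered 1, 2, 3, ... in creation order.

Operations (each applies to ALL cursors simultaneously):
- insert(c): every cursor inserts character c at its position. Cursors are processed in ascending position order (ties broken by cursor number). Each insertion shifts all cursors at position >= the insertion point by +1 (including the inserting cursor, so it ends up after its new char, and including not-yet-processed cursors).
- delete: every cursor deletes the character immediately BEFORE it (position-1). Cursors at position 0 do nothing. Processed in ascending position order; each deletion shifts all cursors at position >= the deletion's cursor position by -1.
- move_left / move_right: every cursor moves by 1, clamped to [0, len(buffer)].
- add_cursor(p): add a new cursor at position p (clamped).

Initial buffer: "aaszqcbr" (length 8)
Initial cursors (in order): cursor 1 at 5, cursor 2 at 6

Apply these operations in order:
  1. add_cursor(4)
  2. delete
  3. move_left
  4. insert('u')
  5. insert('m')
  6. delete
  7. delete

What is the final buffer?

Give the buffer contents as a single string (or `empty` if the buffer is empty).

After op 1 (add_cursor(4)): buffer="aaszqcbr" (len 8), cursors c3@4 c1@5 c2@6, authorship ........
After op 2 (delete): buffer="aasbr" (len 5), cursors c1@3 c2@3 c3@3, authorship .....
After op 3 (move_left): buffer="aasbr" (len 5), cursors c1@2 c2@2 c3@2, authorship .....
After op 4 (insert('u')): buffer="aauuusbr" (len 8), cursors c1@5 c2@5 c3@5, authorship ..123...
After op 5 (insert('m')): buffer="aauuummmsbr" (len 11), cursors c1@8 c2@8 c3@8, authorship ..123123...
After op 6 (delete): buffer="aauuusbr" (len 8), cursors c1@5 c2@5 c3@5, authorship ..123...
After op 7 (delete): buffer="aasbr" (len 5), cursors c1@2 c2@2 c3@2, authorship .....

Answer: aasbr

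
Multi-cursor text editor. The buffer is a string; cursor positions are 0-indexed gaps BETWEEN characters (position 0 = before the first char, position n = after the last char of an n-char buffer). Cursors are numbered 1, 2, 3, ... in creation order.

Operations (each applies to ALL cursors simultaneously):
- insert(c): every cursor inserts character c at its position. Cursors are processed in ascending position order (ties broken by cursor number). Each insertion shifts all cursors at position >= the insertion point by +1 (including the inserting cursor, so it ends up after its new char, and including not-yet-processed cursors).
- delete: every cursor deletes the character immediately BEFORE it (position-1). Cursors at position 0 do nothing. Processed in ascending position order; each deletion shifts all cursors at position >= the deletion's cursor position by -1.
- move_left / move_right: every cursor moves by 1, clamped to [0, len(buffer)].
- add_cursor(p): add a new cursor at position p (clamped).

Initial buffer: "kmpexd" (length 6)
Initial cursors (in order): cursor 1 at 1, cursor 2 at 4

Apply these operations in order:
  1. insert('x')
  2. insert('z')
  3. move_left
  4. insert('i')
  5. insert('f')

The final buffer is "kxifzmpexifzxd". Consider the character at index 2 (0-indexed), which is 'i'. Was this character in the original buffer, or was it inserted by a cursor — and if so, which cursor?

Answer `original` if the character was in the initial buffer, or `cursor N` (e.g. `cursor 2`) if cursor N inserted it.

Answer: cursor 1

Derivation:
After op 1 (insert('x')): buffer="kxmpexxd" (len 8), cursors c1@2 c2@6, authorship .1...2..
After op 2 (insert('z')): buffer="kxzmpexzxd" (len 10), cursors c1@3 c2@8, authorship .11...22..
After op 3 (move_left): buffer="kxzmpexzxd" (len 10), cursors c1@2 c2@7, authorship .11...22..
After op 4 (insert('i')): buffer="kxizmpexizxd" (len 12), cursors c1@3 c2@9, authorship .111...222..
After op 5 (insert('f')): buffer="kxifzmpexifzxd" (len 14), cursors c1@4 c2@11, authorship .1111...2222..
Authorship (.=original, N=cursor N): . 1 1 1 1 . . . 2 2 2 2 . .
Index 2: author = 1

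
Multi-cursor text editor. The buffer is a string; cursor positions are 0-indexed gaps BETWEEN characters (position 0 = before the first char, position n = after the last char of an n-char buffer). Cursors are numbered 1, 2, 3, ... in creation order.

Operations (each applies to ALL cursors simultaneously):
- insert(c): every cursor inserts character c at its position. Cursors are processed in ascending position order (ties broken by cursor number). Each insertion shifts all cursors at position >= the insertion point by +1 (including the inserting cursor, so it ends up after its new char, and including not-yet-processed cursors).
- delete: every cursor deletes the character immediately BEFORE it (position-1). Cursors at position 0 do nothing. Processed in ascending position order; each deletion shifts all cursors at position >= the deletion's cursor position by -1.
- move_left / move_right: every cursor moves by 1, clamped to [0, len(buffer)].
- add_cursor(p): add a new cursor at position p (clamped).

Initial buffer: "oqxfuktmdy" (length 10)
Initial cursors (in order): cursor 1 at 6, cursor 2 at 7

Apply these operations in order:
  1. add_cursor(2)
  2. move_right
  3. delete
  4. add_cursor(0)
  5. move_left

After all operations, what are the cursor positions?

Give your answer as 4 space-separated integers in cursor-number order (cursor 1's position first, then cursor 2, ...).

After op 1 (add_cursor(2)): buffer="oqxfuktmdy" (len 10), cursors c3@2 c1@6 c2@7, authorship ..........
After op 2 (move_right): buffer="oqxfuktmdy" (len 10), cursors c3@3 c1@7 c2@8, authorship ..........
After op 3 (delete): buffer="oqfukdy" (len 7), cursors c3@2 c1@5 c2@5, authorship .......
After op 4 (add_cursor(0)): buffer="oqfukdy" (len 7), cursors c4@0 c3@2 c1@5 c2@5, authorship .......
After op 5 (move_left): buffer="oqfukdy" (len 7), cursors c4@0 c3@1 c1@4 c2@4, authorship .......

Answer: 4 4 1 0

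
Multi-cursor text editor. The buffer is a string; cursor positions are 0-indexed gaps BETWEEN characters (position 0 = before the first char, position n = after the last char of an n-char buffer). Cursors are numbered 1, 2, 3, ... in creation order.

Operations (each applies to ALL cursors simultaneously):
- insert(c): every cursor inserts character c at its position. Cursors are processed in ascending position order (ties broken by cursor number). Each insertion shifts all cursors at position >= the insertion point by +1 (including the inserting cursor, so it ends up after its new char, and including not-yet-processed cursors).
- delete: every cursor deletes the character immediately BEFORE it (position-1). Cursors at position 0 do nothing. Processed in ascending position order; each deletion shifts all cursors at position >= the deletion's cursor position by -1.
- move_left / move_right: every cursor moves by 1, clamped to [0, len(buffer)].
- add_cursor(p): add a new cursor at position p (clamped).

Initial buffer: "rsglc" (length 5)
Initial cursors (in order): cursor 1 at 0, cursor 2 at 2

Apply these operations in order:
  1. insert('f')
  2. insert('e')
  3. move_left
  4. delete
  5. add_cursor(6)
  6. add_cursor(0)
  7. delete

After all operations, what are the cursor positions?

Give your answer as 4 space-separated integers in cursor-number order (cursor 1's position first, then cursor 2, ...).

After op 1 (insert('f')): buffer="frsfglc" (len 7), cursors c1@1 c2@4, authorship 1..2...
After op 2 (insert('e')): buffer="fersfeglc" (len 9), cursors c1@2 c2@6, authorship 11..22...
After op 3 (move_left): buffer="fersfeglc" (len 9), cursors c1@1 c2@5, authorship 11..22...
After op 4 (delete): buffer="erseglc" (len 7), cursors c1@0 c2@3, authorship 1..2...
After op 5 (add_cursor(6)): buffer="erseglc" (len 7), cursors c1@0 c2@3 c3@6, authorship 1..2...
After op 6 (add_cursor(0)): buffer="erseglc" (len 7), cursors c1@0 c4@0 c2@3 c3@6, authorship 1..2...
After op 7 (delete): buffer="eregc" (len 5), cursors c1@0 c4@0 c2@2 c3@4, authorship 1.2..

Answer: 0 2 4 0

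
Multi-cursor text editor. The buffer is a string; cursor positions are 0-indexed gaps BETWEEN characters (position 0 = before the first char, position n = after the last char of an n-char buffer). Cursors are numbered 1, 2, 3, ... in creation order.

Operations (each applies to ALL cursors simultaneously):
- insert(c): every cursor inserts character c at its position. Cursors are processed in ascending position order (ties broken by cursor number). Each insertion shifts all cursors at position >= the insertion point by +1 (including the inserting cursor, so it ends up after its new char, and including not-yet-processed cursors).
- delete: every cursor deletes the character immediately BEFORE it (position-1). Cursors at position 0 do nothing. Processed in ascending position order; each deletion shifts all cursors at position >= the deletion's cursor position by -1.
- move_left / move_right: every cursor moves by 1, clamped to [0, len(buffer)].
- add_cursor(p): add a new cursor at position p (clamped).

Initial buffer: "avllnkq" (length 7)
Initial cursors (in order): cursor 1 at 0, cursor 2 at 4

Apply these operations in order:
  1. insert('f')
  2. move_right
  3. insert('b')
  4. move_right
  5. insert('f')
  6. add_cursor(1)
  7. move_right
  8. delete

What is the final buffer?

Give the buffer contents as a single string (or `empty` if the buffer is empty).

After op 1 (insert('f')): buffer="favllfnkq" (len 9), cursors c1@1 c2@6, authorship 1....2...
After op 2 (move_right): buffer="favllfnkq" (len 9), cursors c1@2 c2@7, authorship 1....2...
After op 3 (insert('b')): buffer="fabvllfnbkq" (len 11), cursors c1@3 c2@9, authorship 1.1...2.2..
After op 4 (move_right): buffer="fabvllfnbkq" (len 11), cursors c1@4 c2@10, authorship 1.1...2.2..
After op 5 (insert('f')): buffer="fabvfllfnbkfq" (len 13), cursors c1@5 c2@12, authorship 1.1.1..2.2.2.
After op 6 (add_cursor(1)): buffer="fabvfllfnbkfq" (len 13), cursors c3@1 c1@5 c2@12, authorship 1.1.1..2.2.2.
After op 7 (move_right): buffer="fabvfllfnbkfq" (len 13), cursors c3@2 c1@6 c2@13, authorship 1.1.1..2.2.2.
After op 8 (delete): buffer="fbvflfnbkf" (len 10), cursors c3@1 c1@4 c2@10, authorship 11.1.2.2.2

Answer: fbvflfnbkf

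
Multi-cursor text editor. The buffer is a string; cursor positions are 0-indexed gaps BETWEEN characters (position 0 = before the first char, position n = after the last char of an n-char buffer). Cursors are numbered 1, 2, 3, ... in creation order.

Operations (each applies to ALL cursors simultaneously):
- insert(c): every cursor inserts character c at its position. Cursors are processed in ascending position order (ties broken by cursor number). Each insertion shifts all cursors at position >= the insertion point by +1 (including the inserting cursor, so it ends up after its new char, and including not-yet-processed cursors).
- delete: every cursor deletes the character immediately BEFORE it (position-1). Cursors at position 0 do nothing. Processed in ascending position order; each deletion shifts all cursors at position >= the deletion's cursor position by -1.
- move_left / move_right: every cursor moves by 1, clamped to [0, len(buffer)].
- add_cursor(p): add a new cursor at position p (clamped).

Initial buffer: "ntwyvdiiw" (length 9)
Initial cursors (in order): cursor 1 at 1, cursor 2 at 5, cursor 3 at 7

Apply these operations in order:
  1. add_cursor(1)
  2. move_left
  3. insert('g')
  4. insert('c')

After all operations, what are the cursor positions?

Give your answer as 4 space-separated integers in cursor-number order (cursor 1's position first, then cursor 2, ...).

Answer: 4 10 14 4

Derivation:
After op 1 (add_cursor(1)): buffer="ntwyvdiiw" (len 9), cursors c1@1 c4@1 c2@5 c3@7, authorship .........
After op 2 (move_left): buffer="ntwyvdiiw" (len 9), cursors c1@0 c4@0 c2@4 c3@6, authorship .........
After op 3 (insert('g')): buffer="ggntwygvdgiiw" (len 13), cursors c1@2 c4@2 c2@7 c3@10, authorship 14....2..3...
After op 4 (insert('c')): buffer="ggccntwygcvdgciiw" (len 17), cursors c1@4 c4@4 c2@10 c3@14, authorship 1414....22..33...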